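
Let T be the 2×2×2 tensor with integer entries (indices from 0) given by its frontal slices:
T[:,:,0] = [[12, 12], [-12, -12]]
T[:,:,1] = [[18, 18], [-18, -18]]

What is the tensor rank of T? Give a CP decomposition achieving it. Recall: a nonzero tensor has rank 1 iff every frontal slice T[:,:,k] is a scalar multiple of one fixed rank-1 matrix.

Lower bound: T ≠ 0 (e.g. T[0,0,0] = 12), so rank(T) ≥ 1.
Upper bound: the mode-1 fibre T[:,0,0] = [12, -12] gives a = [1, -1] (primitive direction); the mode-2 fibre T[0,:,0] = [12, 12] gives b = [1, 1]; then c[k] = T[0,0,k] / (a[0]·b[0]) = [12, 18] / 1 = [12, 18].
Expanding [1, -1] ∘ [1, 1] ∘ [12, 18] reproduces all 8 entries of T, so T = [1, -1] ∘ [1, 1] ∘ [12, 18] and rank(T) ≤ 1.
These bounds meet, so rank(T) = 1.

rank(T) = 1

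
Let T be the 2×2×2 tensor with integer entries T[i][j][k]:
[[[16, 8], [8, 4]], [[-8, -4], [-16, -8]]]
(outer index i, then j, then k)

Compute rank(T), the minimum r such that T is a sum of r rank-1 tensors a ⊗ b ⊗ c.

Lower bound: the mode-2 unfolding of T (rows indexed by j, columns by (i,k) = (0,0), (0,1), (1,0), (1,1)) is [[16, 8, -8, -4], [8, 4, -16, -8]].
There the 2×2 minor on rows j ∈ {0, 1}, columns (i,k) ∈ {(0,0), (1,0)} is det [[16, -8], [8, -16]] = -192 ≠ 0, so this unfolding has rank ≥ 2; CP rank is at least every unfolding rank, so rank(T) ≥ 2. (Flattening ranks never certify an upper bound on CP rank; for that we must actually write T with 2 rank-1 terms.)
Upper bound — finding two terms. Every mode-3 slice of T is a multiple of one matrix: T[:,:,k] = c[k]·M with c = [2, 1] and M = [[8, 4], [-4, -8]] (rows indexed by i, columns by j). So it suffices to write M as a sum of two rank-1 matrices.
Splitting M by its rows (i = 0, 1), M = [1, 0][8, 4]ᵀ + [0, 1][-4, -8]ᵀ.
Hence T = [1, 0] ⊗ [8, 4] ⊗ [2, 1] + [0, 1] ⊗ [-4, -8] ⊗ [2, 1], so rank(T) ≤ 2.
These bounds meet, so rank(T) = 2.

2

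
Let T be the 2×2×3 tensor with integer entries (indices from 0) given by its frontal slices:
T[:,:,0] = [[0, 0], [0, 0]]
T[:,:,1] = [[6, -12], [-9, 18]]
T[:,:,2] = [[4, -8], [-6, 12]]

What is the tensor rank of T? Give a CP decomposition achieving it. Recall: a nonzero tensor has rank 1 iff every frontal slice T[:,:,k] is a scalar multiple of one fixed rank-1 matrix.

Lower bound: T ≠ 0 (e.g. T[0,0,1] = 6), so rank(T) ≥ 1.
Upper bound: if T = a ⊗ b ⊗ c then every fibre of T is a multiple of the corresponding factor, so read the factors off the fibres through the nonzero entry T[0,0,1] = 6.
The mode-1 fibre T[:,0,1] = [6, -9] gives a = [2, -3] (primitive direction); the mode-2 fibre T[0,:,1] = [6, -12] gives b = [1, -2]; then c[k] = T[0,0,k] / (a[0]·b[0]) = [0, 6, 4] / 2 = [0, 3, 2].
Expanding [2, -3] ⊗ [1, -2] ⊗ [0, 3, 2] reproduces all 12 entries of T, so T = [2, -3] ⊗ [1, -2] ⊗ [0, 3, 2] and rank(T) ≤ 1.
These bounds meet, so rank(T) = 1.

rank(T) = 1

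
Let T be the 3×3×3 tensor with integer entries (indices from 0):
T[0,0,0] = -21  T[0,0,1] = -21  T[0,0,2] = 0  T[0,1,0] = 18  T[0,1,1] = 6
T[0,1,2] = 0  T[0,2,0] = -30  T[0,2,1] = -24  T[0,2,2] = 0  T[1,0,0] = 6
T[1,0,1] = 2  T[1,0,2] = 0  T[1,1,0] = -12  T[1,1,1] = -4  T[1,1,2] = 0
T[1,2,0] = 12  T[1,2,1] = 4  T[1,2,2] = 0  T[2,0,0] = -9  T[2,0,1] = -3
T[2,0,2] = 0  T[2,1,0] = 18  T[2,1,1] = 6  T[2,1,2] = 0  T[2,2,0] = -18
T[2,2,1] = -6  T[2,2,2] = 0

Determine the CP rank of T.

Lower bound: the mode-2 unfolding of T (rows indexed by j, columns by (i,k) = (0,0), (0,1), (0,2), (1,0), (1,1), (1,2), (2,0), (2,1), (2,2)) is [[-21, -21, 0, 6, 2, 0, -9, -3, 0], [18, 6, 0, -12, -4, 0, 18, 6, 0], [-30, -24, 0, 12, 4, 0, -18, -6, 0]].
There the 2×2 minor on rows j ∈ {0, 1}, columns (i,k) ∈ {(0,0), (0,1)} is det [[-21, -21], [18, 6]] = 252 ≠ 0, so this unfolding has rank ≥ 2; CP rank is at least every unfolding rank, so rank(T) ≥ 2. (Unfolding ranks only ever bound the CP rank from below — rank(T) can be strictly larger than all of them — so the matching upper bound has to come from an explicit 2-term decomposition.)
Upper bound — finding two terms. Write S_k = T[:,:,k] for the frontal slices: S₀ = [[-21, 18, -30], [6, -12, 12], [-9, 18, -18]], S₁ = [[-21, 6, -24], [2, -4, 4], [-3, 6, -6]], S₂ = [[0, 0, 0], [0, 0, 0], [0, 0, 0]].
If T = a₁ ⊗ b₁ ⊗ c₁ + a₂ ⊗ b₂ ⊗ c₂ then each S_k = c₁[k]·a₁b₁ᵀ + c₂[k]·a₂b₂ᵀ. S₀ and S₁ are linearly independent, so a₁b₁ᵀ and a₂b₂ᵀ must span the same plane of matrices: they are the rank-1 matrices of the form x·S₀ + y·S₁.
The 2×2 minor of x·S₀ + y·S₁ on rows {0,1}, columns {0,1} is 144·x² + 264·xy + 72·y² = 24·(2·x + 3·y)(3·x + y), vanishing at (x:y) = (3:-2) and (1:-3).
M₁ = 3·S₀ − 2·S₁ = [[-21, 42, -42], [14, -28, 28], [-21, 42, -42]] = (-7)·[3, -2, 3][1, -2, 2]ᵀ and M₂ = S₀ − 3·S₁ = [[42, 0, 42], [0, 0, 0], [0, 0, 0]] = 42·[1, 0, 0][1, 0, 1]ᵀ, so take a₁ = [3, -2, 3], b₁ = [1, -2, 2], a₂ = [1, 0, 0], b₂ = [1, 0, 1].
Each slice is an integer combination of E₁ = a₁b₁ᵀ and E₂ = a₂b₂ᵀ: S₀ = −3·E₁ − 12·E₂, S₁ = −E₁ − 18·E₂, S₂ = 0; reading off coefficients, c₁ = [-3, -1, 0] and c₂ = [-12, -18, 0].
Hence T = [3, -2, 3] ⊗ [1, -2, 2] ⊗ [-3, -1, 0] + [1, 0, 0] ⊗ [1, 0, 1] ⊗ [-12, -18, 0], so rank(T) ≤ 2.
These bounds meet, so rank(T) = 2.
Check entry T[2,2,1] = -6: (3)·(2)·(-1) + (0)·(1)·(-18) = -6.

2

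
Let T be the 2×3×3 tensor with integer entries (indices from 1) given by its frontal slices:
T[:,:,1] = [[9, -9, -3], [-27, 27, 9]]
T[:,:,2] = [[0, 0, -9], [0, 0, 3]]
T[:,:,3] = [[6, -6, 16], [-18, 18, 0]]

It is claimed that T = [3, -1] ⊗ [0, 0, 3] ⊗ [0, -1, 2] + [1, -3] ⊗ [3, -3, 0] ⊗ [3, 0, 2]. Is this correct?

Reconstruct entry (1,3,1) from the claimed factors: Σₗ aₗ[1]bₗ[3]cₗ[1] = (3)·(3)·(0) + (1)·(0)·(3) = 0, but T[1,3,1] = -3. The claim is false.

No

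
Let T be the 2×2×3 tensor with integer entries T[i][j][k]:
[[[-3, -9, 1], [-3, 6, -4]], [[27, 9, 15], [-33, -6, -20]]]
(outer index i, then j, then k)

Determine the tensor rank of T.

2

Lower bound: the mode-2 unfolding of T (rows indexed by j, columns by (i,k) = (0,0), (0,1), (0,2), (1,0), (1,1), (1,2)) is [[-3, -9, 1, 27, 9, 15], [-3, 6, -4, -33, -6, -20]].
There the 2×2 minor on rows j ∈ {0, 1}, columns (i,k) ∈ {(0,0), (0,1)} is det [[-3, -9], [-3, 6]] = -45 ≠ 0, so this unfolding has rank ≥ 2; CP rank is at least every unfolding rank, so rank(T) ≥ 2. (Flattening ranks never certify an upper bound on CP rank; for that we must actually write T with 2 rank-1 terms.)
Upper bound — finding two terms. Write S_k = T[:,:,k] for the frontal slices: S₀ = [[-3, -3], [27, -33]], S₁ = [[-9, 6], [9, -6]], S₂ = [[1, -4], [15, -20]].
If T = a₁ ⊗ b₁ ⊗ c₁ + a₂ ⊗ b₂ ⊗ c₂ then each S_k = c₁[k]·a₁b₁ᵀ + c₂[k]·a₂b₂ᵀ. S₀ and S₁ are linearly independent, so a₁b₁ᵀ and a₂b₂ᵀ must span the same plane of matrices: they are the rank-1 matrices of the form x·S₀ + y·S₁.
det(x·S₀ + y·S₁) is 180·x² + 180·xy = 180·(x + y)(x), vanishing at (x:y) = (1:-1) and (0:1).
M₁ = S₀ − S₁ = [[6, -9], [18, -27]] = 3·(1, 3)(2, -3)ᵀ and M₂ = S₁ = [[-9, 6], [9, -6]] = (-3)·(1, -1)(3, -2)ᵀ, so take a₁ = (1, 3), b₁ = (2, -3), a₂ = (1, -1), b₂ = (3, -2).
Each slice is an integer combination of E₁ = a₁b₁ᵀ and E₂ = a₂b₂ᵀ: S₀ = 3·E₁ − 3·E₂, S₁ = −3·E₂, S₂ = 2·E₁ − E₂; reading off coefficients, c₁ = (3, 0, 2) and c₂ = (-3, -3, -1).
Hence T = (1, 3) ⊗ (2, -3) ⊗ (3, 0, 2) + (1, -1) ⊗ (3, -2) ⊗ (-3, -3, -1), so rank(T) ≤ 2.
These bounds meet, so rank(T) = 2.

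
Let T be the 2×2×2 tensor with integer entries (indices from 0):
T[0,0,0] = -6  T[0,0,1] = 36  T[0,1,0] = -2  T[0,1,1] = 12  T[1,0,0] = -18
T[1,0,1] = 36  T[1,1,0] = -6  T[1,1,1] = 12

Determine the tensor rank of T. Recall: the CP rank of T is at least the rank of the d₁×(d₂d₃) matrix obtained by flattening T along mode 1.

Lower bound: in the mode-1 unfolding of T (rows indexed by i, columns by (j,k)) the 2×2 minor on rows i ∈ {0, 1}, columns (j,k) ∈ {(0,0), (0,1)} is det [[-6, 36], [-18, 36]] = 432 ≠ 0, so that unfolding has rank ≥ 2 and hence rank(T) ≥ 2 (CP rank is at least every unfolding rank, though it can be larger).
Upper bound: T[:,j,:] = b[j]·M for every slice, with b = (3, 1) and M = [[-2, 12], [-6, 12]] (rows i, columns k).
Splitting M by its rows (i = 0, 1), M = (1, 0)(-2, 12)ᵀ + (0, 1)(-6, 12)ᵀ.
Hence T = (1, 0) ⊗ (3, 1) ⊗ (-2, 12) + (0, 1) ⊗ (3, 1) ⊗ (-6, 12), so rank(T) ≤ 2.
These bounds meet, so rank(T) = 2.

2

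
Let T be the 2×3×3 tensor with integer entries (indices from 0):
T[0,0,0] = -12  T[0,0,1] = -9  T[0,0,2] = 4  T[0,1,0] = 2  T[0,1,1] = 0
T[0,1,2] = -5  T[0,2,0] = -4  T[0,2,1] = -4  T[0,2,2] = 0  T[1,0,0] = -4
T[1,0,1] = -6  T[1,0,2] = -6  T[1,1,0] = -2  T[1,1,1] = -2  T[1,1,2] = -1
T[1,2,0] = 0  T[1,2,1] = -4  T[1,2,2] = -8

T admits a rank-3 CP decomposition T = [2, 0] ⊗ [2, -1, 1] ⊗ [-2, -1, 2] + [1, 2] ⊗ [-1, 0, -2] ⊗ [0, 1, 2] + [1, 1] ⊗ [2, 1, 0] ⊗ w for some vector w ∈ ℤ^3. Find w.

Subtract the known terms from T to get the rank-1 residual R = [1, 1] ⊗ [2, 1, 0] ⊗ w, so R[i,j,k] = a[i]·b[j]·w[k]. Pick indices with nonzero a[0]·b[0] = (1)·(2) = 2. Only the fibre through (0,0,·) is needed: R[0,0,:] = T[0,0,:] − Σₗ aₗ[0]bₗ[0]cₗ = [-12, -9, 4] − (2)·(2)·[-2, -1, 2] − (1)·(-1)·[0, 1, 2] = [-4, -4, -2]. Then w[k] = R[0,0,k] / 2 for each k, giving w = [-4, -4, -2] / 2 = [-2, -2, -1].

w = [-2, -2, -1]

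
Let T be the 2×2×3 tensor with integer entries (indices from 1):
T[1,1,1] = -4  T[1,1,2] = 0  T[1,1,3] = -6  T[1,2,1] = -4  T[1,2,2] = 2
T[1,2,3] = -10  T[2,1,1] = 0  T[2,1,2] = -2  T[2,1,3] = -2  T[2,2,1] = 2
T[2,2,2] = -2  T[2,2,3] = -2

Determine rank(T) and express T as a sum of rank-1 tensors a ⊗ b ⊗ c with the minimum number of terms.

rank(T) = 3

Lower bound: the mode-3 unfolding of T (rows indexed by k, columns by (i,j) = (1,1), (1,2), (2,1), (2,2)) is [[-4, -4, 0, 2], [0, 2, -2, -2], [-6, -10, -2, -2]].
There the 3×3 minor on rows k ∈ {1, 2, 3}, columns (i,j) ∈ {(1,1), (1,2), (2,1)} is det [[-4, -4, 0], [0, 2, -2], [-6, -10, -2]] = 48 ≠ 0, so this unfolding has rank ≥ 3; CP rank is at least every unfolding rank, so rank(T) ≥ 3. (This is only a lower bound: in general the CP rank may exceed every unfolding rank, so we still need to exhibit 3 rank-1 terms summing to T.)
Upper bound: T is a sum of 3 rank-1 terms, T = [1, 0] ⊗ [1, 2] ⊗ [-4, 2, -4] + [1, 1] ⊗ [1, 1] ⊗ [0, -2, -2] + [2, 1] ⊗ [0, 1] ⊗ [2, 0, 0] (one valid choice — decompositions are not unique — normalised so each a, b is primitive with positive first nonzero entry; check it by expanding all entries), so rank(T) ≤ 3.
These bounds meet, so rank(T) = 3.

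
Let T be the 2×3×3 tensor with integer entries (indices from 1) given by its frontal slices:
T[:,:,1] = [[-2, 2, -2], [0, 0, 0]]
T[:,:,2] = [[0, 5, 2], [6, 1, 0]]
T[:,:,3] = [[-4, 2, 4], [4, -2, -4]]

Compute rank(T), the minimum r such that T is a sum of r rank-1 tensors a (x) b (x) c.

Lower bound: the mode-2 unfolding of T (rows indexed by j, columns by (i,k) = (1,1), (1,2), (1,3), (2,1), (2,2), (2,3)) is [[-2, 0, -4, 0, 6, 4], [2, 5, 2, 0, 1, -2], [-2, 2, 4, 0, 0, -4]].
There the 3×3 minor on rows j ∈ {1, 2, 3}, columns (i,k) ∈ {(1,1), (1,2), (1,3)} is det [[-2, 0, -4], [2, 5, 2], [-2, 2, 4]] = -88 ≠ 0, so this unfolding has rank ≥ 3; CP rank is at least every unfolding rank, so rank(T) ≥ 3. (Unfolding ranks only ever bound the CP rank from below — rank(T) can be strictly larger than all of them — so the matching upper bound has to come from an explicit 3-term decomposition.)
Upper bound: T is a sum of 3 rank-1 terms, T = [1, -1] (x) [2, -1, -2] (x) [0, -1, -2] + [1, 0] (x) [1, -1, 1] (x) [-2, -2, 0] + [1, 1] (x) [2, 1, 1] (x) [0, 2, 0] (written with every a and b primitive with positive leading entry and the scale carried by c; CP decompositions are not unique, and this one is verified by expanding entrywise), so rank(T) ≤ 3.
These bounds meet, so rank(T) = 3.

3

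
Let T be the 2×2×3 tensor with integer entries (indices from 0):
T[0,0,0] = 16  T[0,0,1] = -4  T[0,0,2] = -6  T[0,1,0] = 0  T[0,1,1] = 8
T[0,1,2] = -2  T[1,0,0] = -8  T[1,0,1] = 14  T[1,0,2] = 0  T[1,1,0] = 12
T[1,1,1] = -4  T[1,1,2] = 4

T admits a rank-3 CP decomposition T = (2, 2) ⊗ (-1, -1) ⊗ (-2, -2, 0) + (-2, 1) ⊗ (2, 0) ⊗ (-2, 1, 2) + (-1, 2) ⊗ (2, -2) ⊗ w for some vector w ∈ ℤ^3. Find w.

w = (-2, 2, -1)

Subtract the known terms from T to get the rank-1 residual R = (-1, 2) ⊗ (2, -2) ⊗ w, so R[i,j,k] = a[i]·b[j]·w[k]. Pick indices with nonzero a[0]·b[0] = (-1)·(2) = -2. Only the fibre through (0,0,·) is needed: R[0,0,:] = T[0,0,:] − Σₗ aₗ[0]bₗ[0]cₗ = [16, -4, -6] − (2)·(-1)·(-2, -2, 0) − (-2)·(2)·(-2, 1, 2) = [4, -4, 2]. Then w[k] = R[0,0,k] / -2 for each k, giving w = [4, -4, 2] / -2 = (-2, 2, -1).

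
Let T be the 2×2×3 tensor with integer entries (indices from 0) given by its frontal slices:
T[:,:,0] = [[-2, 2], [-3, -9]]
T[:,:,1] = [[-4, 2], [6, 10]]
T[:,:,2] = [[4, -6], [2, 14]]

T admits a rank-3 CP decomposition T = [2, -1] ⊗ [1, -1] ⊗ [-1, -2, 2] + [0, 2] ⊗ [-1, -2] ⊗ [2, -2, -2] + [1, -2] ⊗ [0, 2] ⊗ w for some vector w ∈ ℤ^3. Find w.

w = [0, -1, -1]

Subtract the known terms from T to get the rank-1 residual R = [1, -2] ⊗ [0, 2] ⊗ w, so R[i,j,k] = a[i]·b[j]·w[k]. Pick indices with nonzero a[0]·b[1] = (1)·(2) = 2. Only the fibre through (0,1,·) is needed: R[0,1,:] = T[0,1,:] − Σₗ aₗ[0]bₗ[1]cₗ = [2, 2, -6] − (2)·(-1)·[-1, -2, 2] − (0)·(-2)·[2, -2, -2] = [0, -2, -2]. Then w[k] = R[0,1,k] / 2 for each k, giving w = [0, -2, -2] / 2 = [0, -1, -1].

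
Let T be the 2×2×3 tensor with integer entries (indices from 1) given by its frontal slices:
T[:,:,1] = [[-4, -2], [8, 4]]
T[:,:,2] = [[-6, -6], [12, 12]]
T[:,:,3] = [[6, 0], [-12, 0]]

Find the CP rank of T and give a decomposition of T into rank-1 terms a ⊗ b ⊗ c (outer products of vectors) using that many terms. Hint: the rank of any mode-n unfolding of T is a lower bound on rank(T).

Lower bound: in the mode-2 unfolding of T (rows indexed by j, columns by (i,k)) the 2×2 minor on rows j ∈ {1, 2}, columns (i,k) ∈ {(1,1), (1,2)} is det [[-4, -6], [-2, -6]] = 12 ≠ 0, so that unfolding has rank ≥ 2 and hence rank(T) ≥ 2 (CP rank is at least every unfolding rank, though it can be larger).
Upper bound: T[i,:,:] = a[i]·M for every slice, with a = (1, -2) and M = [[-4, -6, 6], [-2, -6, 0]] (rows j, columns k).
Splitting M by its rows (j = 1, 2), M = (1, 0)(-4, -6, 6)ᵀ + (0, 1)(-2, -6, 0)ᵀ.
Hence T = (1, -2) ⊗ (1, 0) ⊗ (-4, -6, 6) + (1, -2) ⊗ (0, 1) ⊗ (-2, -6, 0), so rank(T) ≤ 2.
These bounds meet, so rank(T) = 2.

rank(T) = 2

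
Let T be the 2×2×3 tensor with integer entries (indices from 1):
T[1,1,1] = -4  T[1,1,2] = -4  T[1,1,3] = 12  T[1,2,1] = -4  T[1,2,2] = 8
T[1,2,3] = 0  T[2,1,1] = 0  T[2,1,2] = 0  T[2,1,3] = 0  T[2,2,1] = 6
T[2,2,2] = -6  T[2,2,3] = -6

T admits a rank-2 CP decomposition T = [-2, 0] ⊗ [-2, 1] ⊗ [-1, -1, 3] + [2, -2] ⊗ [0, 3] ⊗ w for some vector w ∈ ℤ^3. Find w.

Subtract the known terms from T to get the rank-1 residual R = [2, -2] ⊗ [0, 3] ⊗ w, so R[i,j,k] = a[i]·b[j]·w[k]. Pick indices with nonzero a[1]·b[2] = (2)·(3) = 6. Only the fibre through (1,2,·) is needed: R[1,2,:] = T[1,2,:] − Σₗ aₗ[1]bₗ[2]cₗ = [-4, 8, 0] − (-2)·(1)·[-1, -1, 3] = [-6, 6, 6]. Then w[k] = R[1,2,k] / 6 for each k, giving w = [-6, 6, 6] / 6 = [-1, 1, 1].

w = [-1, 1, 1]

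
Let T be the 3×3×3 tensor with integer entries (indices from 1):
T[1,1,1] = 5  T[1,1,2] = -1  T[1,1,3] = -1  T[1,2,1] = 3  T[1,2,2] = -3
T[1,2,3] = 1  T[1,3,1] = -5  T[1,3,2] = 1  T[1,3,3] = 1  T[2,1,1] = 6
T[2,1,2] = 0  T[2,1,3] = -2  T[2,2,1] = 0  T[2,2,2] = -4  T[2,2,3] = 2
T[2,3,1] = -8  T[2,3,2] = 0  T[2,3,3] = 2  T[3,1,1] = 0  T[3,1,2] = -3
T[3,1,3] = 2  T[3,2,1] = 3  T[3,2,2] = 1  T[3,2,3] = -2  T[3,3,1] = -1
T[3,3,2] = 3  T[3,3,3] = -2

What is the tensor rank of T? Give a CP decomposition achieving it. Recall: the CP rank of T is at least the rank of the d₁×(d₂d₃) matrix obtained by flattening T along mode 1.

rank(T) = 3

Lower bound: the mode-1 unfolding of T (rows indexed by i, columns by (j,k) = (1,1), (1,2), (1,3), (2,1), (2,2), (2,3), (3,1), (3,2), (3,3)) is [[5, -1, -1, 3, -3, 1, -5, 1, 1], [6, 0, -2, 0, -4, 2, -8, 0, 2], [0, -3, 2, 3, 1, -2, -1, 3, -2]].
There the 3×3 minor on rows i ∈ {1, 2, 3}, columns (j,k) ∈ {(1,1), (1,2), (2,1)} is det [[5, -1, 3], [6, 0, 0], [0, -3, 3]] = -36 ≠ 0, so this unfolding has rank ≥ 3; CP rank is at least every unfolding rank, so rank(T) ≥ 3. (Unfolding ranks only ever bound the CP rank from below — rank(T) can be strictly larger than all of them — so the matching upper bound has to come from an explicit 3-term decomposition.)
Upper bound: T is a sum of 3 rank-1 terms, T = [0, 2, 1] (x) [0, 1, 1] (x) [-1, 0, 0] + [1, 2, -2] (x) [1, -1, -1] (x) [1, 1, -1] + [2, 2, 1] (x) [1, 1, -1] (x) [2, -1, 0] (written with every a and b primitive with positive leading entry and the scale carried by c; CP decompositions are not unique, and this one is verified by expanding entrywise), so rank(T) ≤ 3.
These bounds meet, so rank(T) = 3.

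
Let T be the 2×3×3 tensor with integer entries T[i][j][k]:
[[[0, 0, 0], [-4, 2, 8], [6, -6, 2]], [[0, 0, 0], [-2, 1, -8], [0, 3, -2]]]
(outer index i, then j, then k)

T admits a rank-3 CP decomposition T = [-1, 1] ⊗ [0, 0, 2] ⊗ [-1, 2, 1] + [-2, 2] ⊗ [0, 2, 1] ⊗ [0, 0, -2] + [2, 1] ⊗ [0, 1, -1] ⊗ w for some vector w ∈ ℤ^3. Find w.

Subtract the known terms from T to get the rank-1 residual R = [2, 1] ⊗ [0, 1, -1] ⊗ w, so R[i,j,k] = a[i]·b[j]·w[k]. Pick indices with nonzero a[0]·b[1] = (2)·(1) = 2. Only the fibre through (0,1,·) is needed: R[0,1,:] = T[0,1,:] − Σₗ aₗ[0]bₗ[1]cₗ = [-4, 2, 8] − (-1)·(0)·[-1, 2, 1] − (-2)·(2)·[0, 0, -2] = [-4, 2, 0]. Then w[k] = R[0,1,k] / 2 for each k, giving w = [-4, 2, 0] / 2 = [-2, 1, 0].

w = [-2, 1, 0]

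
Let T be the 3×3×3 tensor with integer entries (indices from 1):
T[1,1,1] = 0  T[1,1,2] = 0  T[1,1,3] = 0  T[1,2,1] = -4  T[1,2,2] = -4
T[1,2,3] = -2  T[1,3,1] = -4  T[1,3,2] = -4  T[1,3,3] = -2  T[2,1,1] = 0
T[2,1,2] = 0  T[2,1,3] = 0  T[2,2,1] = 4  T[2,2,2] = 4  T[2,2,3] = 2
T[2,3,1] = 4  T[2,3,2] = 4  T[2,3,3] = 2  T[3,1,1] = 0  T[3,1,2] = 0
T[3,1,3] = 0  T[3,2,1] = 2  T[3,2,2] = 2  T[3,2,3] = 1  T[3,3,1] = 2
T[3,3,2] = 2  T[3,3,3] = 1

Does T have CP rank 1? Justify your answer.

Yes

If T = a ∘ b ∘ c then every fibre of T is a multiple of the corresponding factor, so read the factors off the fibres through the nonzero entry T[1,2,1] = -4.
The mode-1 fibre T[:,2,1] = [-4, 4, 2] gives a = [2, -2, -1] (primitive direction); the mode-2 fibre T[1,:,1] = [0, -4, -4] gives b = [0, 1, 1]; then c[k] = T[1,2,k] / (a[1]·b[2]) = [-4, -4, -2] / 2 = [-2, -2, -1].
Expanding [2, -2, -1] ∘ [0, 1, 1] ∘ [-2, -2, -1] reproduces all 27 entries of T, so T = [2, -2, -1] ∘ [0, 1, 1] ∘ [-2, -2, -1] and rank(T) ≤ 1.
Equivalently every frontal slice T[:,:,k] is c[k] times the rank-1 matrix [2, -2, -1] ∘ [0, 1, 1]. So T has rank 1 (it is nonzero).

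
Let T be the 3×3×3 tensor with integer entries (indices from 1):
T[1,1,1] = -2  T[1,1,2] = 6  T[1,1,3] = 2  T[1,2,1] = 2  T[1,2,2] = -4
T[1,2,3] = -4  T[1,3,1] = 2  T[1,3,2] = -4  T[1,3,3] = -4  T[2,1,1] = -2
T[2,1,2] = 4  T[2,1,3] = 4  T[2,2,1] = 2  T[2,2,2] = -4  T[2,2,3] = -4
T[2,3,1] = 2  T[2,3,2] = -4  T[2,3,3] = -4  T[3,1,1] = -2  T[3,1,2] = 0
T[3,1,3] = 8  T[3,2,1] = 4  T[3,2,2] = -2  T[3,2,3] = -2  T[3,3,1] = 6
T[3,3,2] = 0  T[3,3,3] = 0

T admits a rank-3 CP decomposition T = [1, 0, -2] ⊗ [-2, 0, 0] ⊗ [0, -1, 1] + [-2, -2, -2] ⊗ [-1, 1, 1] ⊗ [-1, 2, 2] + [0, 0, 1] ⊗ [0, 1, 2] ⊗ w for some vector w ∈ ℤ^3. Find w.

w = [2, 2, 2]

Subtract the known terms from T to get the rank-1 residual R = [0, 0, 1] ⊗ [0, 1, 2] ⊗ w, so R[i,j,k] = a[i]·b[j]·w[k]. Pick indices with nonzero a[3]·b[2] = (1)·(1) = 1. Only the fibre through (3,2,·) is needed: R[3,2,:] = T[3,2,:] − Σₗ aₗ[3]bₗ[2]cₗ = [4, -2, -2] − (-2)·(0)·[0, -1, 1] − (-2)·(1)·[-1, 2, 2] = [2, 2, 2]. Then w[k] = R[3,2,k] / 1 for each k, giving w = [2, 2, 2] / 1 = [2, 2, 2].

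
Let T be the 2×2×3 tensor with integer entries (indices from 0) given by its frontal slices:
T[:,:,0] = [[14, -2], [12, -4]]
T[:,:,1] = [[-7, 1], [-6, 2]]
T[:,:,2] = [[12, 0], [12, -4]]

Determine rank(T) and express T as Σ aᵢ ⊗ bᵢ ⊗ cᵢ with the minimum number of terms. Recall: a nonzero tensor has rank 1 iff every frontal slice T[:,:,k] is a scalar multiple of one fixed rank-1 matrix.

rank(T) = 2

Lower bound: the mode-2 unfolding of T (rows indexed by j, columns by (i,k) = (0,0), (0,1), (0,2), (1,0), (1,1), (1,2)) is [[14, -7, 12, 12, -6, 12], [-2, 1, 0, -4, 2, -4]].
There the 2×2 minor on rows j ∈ {0, 1}, columns (i,k) ∈ {(0,0), (0,2)} is det [[14, 12], [-2, 0]] = 24 ≠ 0, so this unfolding has rank ≥ 2; CP rank is at least every unfolding rank, so rank(T) ≥ 2. (Unfolding ranks only ever bound the CP rank from below — rank(T) can be strictly larger than all of them — so the matching upper bound has to come from an explicit 2-term decomposition.)
Upper bound — finding two terms. Write S_k = T[:,:,k] for the frontal slices: S₀ = [[14, -2], [12, -4]], S₁ = [[-7, 1], [-6, 2]], S₂ = [[12, 0], [12, -4]].
If T = a₁ ⊗ b₁ ⊗ c₁ + a₂ ⊗ b₂ ⊗ c₂ then each S_k = c₁[k]·a₁b₁ᵀ + c₂[k]·a₂b₂ᵀ. S₀ and S₂ are linearly independent, so a₁b₁ᵀ and a₂b₂ᵀ must span the same plane of matrices: they are the rank-1 matrices of the form x·S₀ + y·S₂.
det(x·S₀ + y·S₂) is −32·x² − 80·xy − 48·y² = (-16)·(2·x + 3·y)(x + y), vanishing at (x:y) = (3:-2) and (1:-1).
M₁ = 3·S₀ − 2·S₂ = [[18, -6], [12, -4]] = 2·[3, 2][3, -1]ᵀ and M₂ = S₀ − S₂ = [[2, -2], [0, 0]] = 2·[1, 0][1, -1]ᵀ, so take a₁ = [3, 2], b₁ = [3, -1], a₂ = [1, 0], b₂ = [1, -1].
Each slice is an integer combination of E₁ = a₁b₁ᵀ and E₂ = a₂b₂ᵀ: S₀ = 2·E₁ − 4·E₂, S₁ = −E₁ + 2·E₂, S₂ = 2·E₁ − 6·E₂; reading off coefficients, c₁ = [2, -1, 2] and c₂ = [-4, 2, -6].
Hence T = [3, 2] ⊗ [3, -1] ⊗ [2, -1, 2] + [1, 0] ⊗ [1, -1] ⊗ [-4, 2, -6], so rank(T) ≤ 2.
These bounds meet, so rank(T) = 2.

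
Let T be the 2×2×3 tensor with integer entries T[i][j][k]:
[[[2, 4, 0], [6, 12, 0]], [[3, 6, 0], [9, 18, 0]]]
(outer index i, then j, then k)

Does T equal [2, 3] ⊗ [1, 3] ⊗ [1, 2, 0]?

Reconstruct entrywise from the claimed factors. For example, T[0,1,1] = 12 and Σₗ aₗ[0]bₗ[1]cₗ[1] = (2)·(3)·(2) = 12; checking all 12 entries, every one matches. The claim holds.

Yes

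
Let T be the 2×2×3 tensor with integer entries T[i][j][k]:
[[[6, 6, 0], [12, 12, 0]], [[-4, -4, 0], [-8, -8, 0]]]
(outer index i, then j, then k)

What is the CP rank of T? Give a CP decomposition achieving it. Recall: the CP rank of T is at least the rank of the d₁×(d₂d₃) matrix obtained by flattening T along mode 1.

rank(T) = 1

Lower bound: T ≠ 0 (e.g. T[0,0,0] = 6), so rank(T) ≥ 1.
Upper bound: if T = a (x) b (x) c then every fibre of T is a multiple of the corresponding factor, so read the factors off the fibres through the nonzero entry T[0,0,0] = 6.
The mode-1 fibre T[:,0,0] = [6, -4] gives a = [3, -2] (primitive direction); the mode-2 fibre T[0,:,0] = [6, 12] gives b = [1, 2]; then c[k] = T[0,0,k] / (a[0]·b[0]) = [6, 6, 0] / 3 = [2, 2, 0].
Expanding [3, -2] (x) [1, 2] (x) [2, 2, 0] reproduces all 12 entries of T, so T = [3, -2] (x) [1, 2] (x) [2, 2, 0] and rank(T) ≤ 1.
These bounds meet, so rank(T) = 1.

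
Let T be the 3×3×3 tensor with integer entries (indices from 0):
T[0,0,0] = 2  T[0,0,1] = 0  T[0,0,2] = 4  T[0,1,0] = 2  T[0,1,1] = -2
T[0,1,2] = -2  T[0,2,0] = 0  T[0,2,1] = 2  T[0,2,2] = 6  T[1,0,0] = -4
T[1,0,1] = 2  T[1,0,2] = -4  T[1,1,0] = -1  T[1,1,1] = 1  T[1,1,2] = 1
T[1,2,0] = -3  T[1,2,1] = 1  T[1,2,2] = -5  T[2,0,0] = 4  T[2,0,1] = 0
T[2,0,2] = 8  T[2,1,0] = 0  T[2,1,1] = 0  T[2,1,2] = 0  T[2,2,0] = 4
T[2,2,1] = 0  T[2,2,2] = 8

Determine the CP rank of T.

3

Lower bound: the mode-3 unfolding of T (rows indexed by k, columns by (i,j) = (0,0), (0,1), (0,2), (1,0), (1,1), (1,2), (2,0), (2,1), (2,2)) is [[2, 2, 0, -4, -1, -3, 4, 0, 4], [0, -2, 2, 2, 1, 1, 0, 0, 0], [4, -2, 6, -4, 1, -5, 8, 0, 8]].
There the 3×3 minor on rows k ∈ {0, 1, 2}, columns (i,j) ∈ {(0,0), (0,1), (1,0)} is det [[2, 2, -4], [0, -2, 2], [4, -2, -4]] = 8 ≠ 0, so this unfolding has rank ≥ 3; CP rank is at least every unfolding rank, so rank(T) ≥ 3. (This is only a lower bound: in general the CP rank may exceed every unfolding rank, so we still need to exhibit 3 rank-1 terms summing to T.)
Upper bound: T is a sum of 3 rank-1 terms, T = [1, -2, 2] ∘ [1, 0, 1] ∘ [2, -1, 2] + [1, 0, 2] ∘ [1, 0, 1] ∘ [0, 1, 2] + [2, -1, 0] ∘ [0, 1, -1] ∘ [1, -1, -1] (one valid choice — decompositions are not unique — normalised so each a, b is primitive with positive first nonzero entry; check it by expanding all entries), so rank(T) ≤ 3.
These bounds meet, so rank(T) = 3.
Check entry T[1,0,0] = -4: (-2)·(1)·(2) + (0)·(1)·(0) + (-1)·(0)·(1) = -4.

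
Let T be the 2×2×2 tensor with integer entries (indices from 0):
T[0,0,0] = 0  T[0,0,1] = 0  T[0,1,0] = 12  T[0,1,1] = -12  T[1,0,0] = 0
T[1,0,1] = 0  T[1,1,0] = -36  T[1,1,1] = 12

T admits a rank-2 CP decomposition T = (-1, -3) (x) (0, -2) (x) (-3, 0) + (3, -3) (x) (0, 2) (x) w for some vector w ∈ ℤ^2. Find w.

w = (3, -2)

Subtract the known terms from T to get the rank-1 residual R = (3, -3) (x) (0, 2) (x) w, so R[i,j,k] = a[i]·b[j]·w[k]. Pick indices with nonzero a[0]·b[1] = (3)·(2) = 6. Only the fibre through (0,1,·) is needed: R[0,1,:] = T[0,1,:] − Σₗ aₗ[0]bₗ[1]cₗ = [12, -12] − (-1)·(-2)·(-3, 0) = [18, -12]. Then w[k] = R[0,1,k] / 6 for each k, giving w = [18, -12] / 6 = (3, -2).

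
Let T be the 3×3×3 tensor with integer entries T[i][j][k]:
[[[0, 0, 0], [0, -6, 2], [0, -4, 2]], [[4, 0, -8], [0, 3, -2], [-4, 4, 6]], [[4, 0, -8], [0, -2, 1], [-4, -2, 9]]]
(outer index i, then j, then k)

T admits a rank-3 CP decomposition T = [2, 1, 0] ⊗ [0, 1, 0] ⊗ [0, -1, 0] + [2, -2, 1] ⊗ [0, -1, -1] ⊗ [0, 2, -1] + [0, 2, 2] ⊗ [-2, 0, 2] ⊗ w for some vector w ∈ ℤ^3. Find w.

w = [-1, 0, 2]

Subtract the known terms from T to get the rank-1 residual R = [0, 2, 2] ⊗ [-2, 0, 2] ⊗ w, so R[i,j,k] = a[i]·b[j]·w[k]. Pick indices with nonzero a[1]·b[0] = (2)·(-2) = -4. Only the fibre through (1,0,·) is needed: R[1,0,:] = T[1,0,:] − Σₗ aₗ[1]bₗ[0]cₗ = [4, 0, -8] − (1)·(0)·[0, -1, 0] − (-2)·(0)·[0, 2, -1] = [4, 0, -8]. Then w[k] = R[1,0,k] / -4 for each k, giving w = [4, 0, -8] / -4 = [-1, 0, 2].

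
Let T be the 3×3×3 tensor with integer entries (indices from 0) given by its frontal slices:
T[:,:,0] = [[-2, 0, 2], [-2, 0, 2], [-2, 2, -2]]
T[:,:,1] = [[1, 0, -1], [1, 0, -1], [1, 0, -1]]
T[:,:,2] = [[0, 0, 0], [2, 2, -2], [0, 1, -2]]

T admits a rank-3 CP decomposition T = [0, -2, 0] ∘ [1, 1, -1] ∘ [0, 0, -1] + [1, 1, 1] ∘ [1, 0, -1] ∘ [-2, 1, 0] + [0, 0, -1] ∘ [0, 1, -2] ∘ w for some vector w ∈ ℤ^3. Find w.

Subtract the known terms from T to get the rank-1 residual R = [0, 0, -1] ∘ [0, 1, -2] ∘ w, so R[i,j,k] = a[i]·b[j]·w[k]. Pick indices with nonzero a[2]·b[1] = (-1)·(1) = -1. Only the fibre through (2,1,·) is needed: R[2,1,:] = T[2,1,:] − Σₗ aₗ[2]bₗ[1]cₗ = [2, 0, 1] − (0)·(1)·[0, 0, -1] − (1)·(0)·[-2, 1, 0] = [2, 0, 1]. Then w[k] = R[2,1,k] / -1 for each k, giving w = [2, 0, 1] / -1 = [-2, 0, -1].

w = [-2, 0, -1]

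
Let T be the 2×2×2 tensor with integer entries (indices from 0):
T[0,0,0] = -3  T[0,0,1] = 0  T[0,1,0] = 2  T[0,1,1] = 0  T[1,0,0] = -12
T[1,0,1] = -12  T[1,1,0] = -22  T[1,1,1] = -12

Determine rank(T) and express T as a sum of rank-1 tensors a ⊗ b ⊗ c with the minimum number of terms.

Lower bound: the mode-1 unfolding of T (rows indexed by i, columns by (j,k) = (0,0), (0,1), (1,0), (1,1)) is [[-3, 0, 2, 0], [-12, -12, -22, -12]].
There the 2×2 minor on rows i ∈ {0, 1}, columns (j,k) ∈ {(0,0), (0,1)} is det [[-3, 0], [-12, -12]] = 36 ≠ 0, so this unfolding has rank ≥ 2; CP rank is at least every unfolding rank, so rank(T) ≥ 2. (Flattening ranks never certify an upper bound on CP rank; for that we must actually write T with 2 rank-1 terms.)
Upper bound — finding two terms. Write S_k = T[:,:,k] for the frontal slices: S₀ = [[-3, 2], [-12, -22]], S₁ = [[0, 0], [-12, -12]].
If T = a₁ ⊗ b₁ ⊗ c₁ + a₂ ⊗ b₂ ⊗ c₂ then each S_k = c₁[k]·a₁b₁ᵀ + c₂[k]·a₂b₂ᵀ. S₀ and S₁ are linearly independent, so a₁b₁ᵀ and a₂b₂ᵀ must span the same plane of matrices: they are the rank-1 matrices of the form x·S₀ + y·S₁.
det(x·S₀ + y·S₁) is 90·x² + 60·xy = 30·(3·x + 2·y)(x), vanishing at (x:y) = (2:-3) and (0:1).
M₁ = 2·S₀ − 3·S₁ = [[-6, 4], [12, -8]] = (-2)·[1, -2][3, -2]ᵀ and M₂ = S₁ = [[0, 0], [-12, -12]] = (-12)·[0, 1][1, 1]ᵀ, so take a₁ = [1, -2], b₁ = [3, -2], a₂ = [0, 1], b₂ = [1, 1].
Each slice is an integer combination of E₁ = a₁b₁ᵀ and E₂ = a₂b₂ᵀ: S₀ = −E₁ − 18·E₂, S₁ = −12·E₂; reading off coefficients, c₁ = [-1, 0] and c₂ = [-18, -12].
Hence T = [1, -2] ⊗ [3, -2] ⊗ [-1, 0] + [0, 1] ⊗ [1, 1] ⊗ [-18, -12], so rank(T) ≤ 2.
These bounds meet, so rank(T) = 2.

rank(T) = 2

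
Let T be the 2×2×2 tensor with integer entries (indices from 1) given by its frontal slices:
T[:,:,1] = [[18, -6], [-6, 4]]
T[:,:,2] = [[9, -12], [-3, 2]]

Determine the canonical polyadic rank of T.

2

Lower bound: the mode-1 unfolding of T (rows indexed by i, columns by (j,k) = (1,1), (1,2), (2,1), (2,2)) is [[18, 9, -6, -12], [-6, -3, 4, 2]].
There the 2×2 minor on rows i ∈ {1, 2}, columns (j,k) ∈ {(1,1), (2,1)} is det [[18, -6], [-6, 4]] = 36 ≠ 0, so this unfolding has rank ≥ 2; CP rank is at least every unfolding rank, so rank(T) ≥ 2. (Flattening ranks never certify an upper bound on CP rank; for that we must actually write T with 2 rank-1 terms.)
Upper bound — finding two terms. Write S_k = T[:,:,k] for the frontal slices: S₁ = [[18, -6], [-6, 4]], S₂ = [[9, -12], [-3, 2]].
If T = a₁ ⊗ b₁ ⊗ c₁ + a₂ ⊗ b₂ ⊗ c₂ then each S_k = c₁[k]·a₁b₁ᵀ + c₂[k]·a₂b₂ᵀ. S₁ and S₂ are linearly independent, so a₁b₁ᵀ and a₂b₂ᵀ must span the same plane of matrices: they are the rank-1 matrices of the form x·S₁ + y·S₂.
det(x·S₁ + y·S₂) is 36·x² − 18·xy − 18·y² = 18·(x − y)(2·x + y), vanishing at (x:y) = (1:1) and (1:-2).
M₁ = S₁ + S₂ = [[27, -18], [-9, 6]] = 3·[3, -1][3, -2]ᵀ and M₂ = S₁ − 2·S₂ = [[0, 18], [0, 0]] = 18·[1, 0][0, 1]ᵀ, so take a₁ = [3, -1], b₁ = [3, -2], a₂ = [1, 0], b₂ = [0, 1].
Each slice is an integer combination of E₁ = a₁b₁ᵀ and E₂ = a₂b₂ᵀ: S₁ = 2·E₁ + 6·E₂, S₂ = E₁ − 6·E₂; reading off coefficients, c₁ = [2, 1] and c₂ = [6, -6].
Hence T = [3, -1] ⊗ [3, -2] ⊗ [2, 1] + [1, 0] ⊗ [0, 1] ⊗ [6, -6], so rank(T) ≤ 2.
These bounds meet, so rank(T) = 2.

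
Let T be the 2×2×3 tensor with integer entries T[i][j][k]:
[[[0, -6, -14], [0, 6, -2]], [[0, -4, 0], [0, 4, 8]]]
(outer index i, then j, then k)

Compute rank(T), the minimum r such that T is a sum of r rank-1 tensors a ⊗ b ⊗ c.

2

Lower bound: the mode-3 unfolding of T (rows indexed by k, columns by (i,j) = (0,0), (0,1), (1,0), (1,1)) is [[0, 0, 0, 0], [-6, 6, -4, 4], [-14, -2, 0, 8]].
There the 2×2 minor on rows k ∈ {1, 2}, columns (i,j) ∈ {(0,0), (0,1)} is det [[-6, 6], [-14, -2]] = 96 ≠ 0, so this unfolding has rank ≥ 2; CP rank is at least every unfolding rank, so rank(T) ≥ 2. (Unfolding ranks only ever bound the CP rank from below — rank(T) can be strictly larger than all of them — so the matching upper bound has to come from an explicit 2-term decomposition.)
Upper bound — finding two terms. Write S_k = T[:,:,k] for the frontal slices: S₀ = [[0, 0], [0, 0]], S₁ = [[-6, 6], [-4, 4]], S₂ = [[-14, -2], [0, 8]].
If T = a₁ ⊗ b₁ ⊗ c₁ + a₂ ⊗ b₂ ⊗ c₂ then each S_k = c₁[k]·a₁b₁ᵀ + c₂[k]·a₂b₂ᵀ. S₁ and S₂ are linearly independent, so a₁b₁ᵀ and a₂b₂ᵀ must span the same plane of matrices: they are the rank-1 matrices of the form x·S₁ + y·S₂.
det(x·S₁ + y·S₂) is −112·xy − 112·y² = (-112)·(y)(x + y), vanishing at (x:y) = (1:0) and (1:-1).
M₁ = S₁ = [[-6, 6], [-4, 4]] = (-2)·[3, 2][1, -1]ᵀ and M₂ = S₁ − S₂ = [[8, 8], [-4, -4]] = 4·[2, -1][1, 1]ᵀ, so take a₁ = [3, 2], b₁ = [1, -1], a₂ = [2, -1], b₂ = [1, 1].
Each slice is an integer combination of E₁ = a₁b₁ᵀ and E₂ = a₂b₂ᵀ: S₀ = 0, S₁ = −2·E₁, S₂ = −2·E₁ − 4·E₂; reading off coefficients, c₁ = [0, -2, -2] and c₂ = [0, 0, -4].
Hence T = [3, 2] ⊗ [1, -1] ⊗ [0, -2, -2] + [2, -1] ⊗ [1, 1] ⊗ [0, 0, -4], so rank(T) ≤ 2.
These bounds meet, so rank(T) = 2.
Check entry T[0,1,0] = 0: (3)·(-1)·(0) + (2)·(1)·(0) = 0.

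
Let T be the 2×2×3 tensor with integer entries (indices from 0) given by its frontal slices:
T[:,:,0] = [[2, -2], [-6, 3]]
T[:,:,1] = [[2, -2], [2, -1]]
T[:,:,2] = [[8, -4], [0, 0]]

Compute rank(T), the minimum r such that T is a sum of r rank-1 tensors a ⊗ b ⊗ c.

Lower bound: the mode-3 unfolding of T (rows indexed by k, columns by (i,j) = (0,0), (0,1), (1,0), (1,1)) is [[2, -2, -6, 3], [2, -2, 2, -1], [8, -4, 0, 0]].
There the 3×3 minor on rows k ∈ {0, 1, 2}, columns (i,j) ∈ {(0,0), (0,1), (1,0)} is det [[2, -2, -6], [2, -2, 2], [8, -4, 0]] = -64 ≠ 0, so this unfolding has rank ≥ 3; CP rank is at least every unfolding rank, so rank(T) ≥ 3. (Unfolding ranks only ever bound the CP rank from below — rank(T) can be strictly larger than all of them — so the matching upper bound has to come from an explicit 3-term decomposition.)
Upper bound: T is a sum of 3 rank-1 terms, T = (1, -1) ⊗ (2, -1) ⊗ (2, 0, 2) + (1, 0) ⊗ (0, 1) ⊗ (-1, -1, 0) + (1, 1) ⊗ (2, -1) ⊗ (-1, 1, 2) (written with every a and b primitive with positive leading entry and the scale carried by c; CP decompositions are not unique, and this one is verified by expanding entrywise), so rank(T) ≤ 3.
These bounds meet, so rank(T) = 3.
Check entry T[0,1,0] = -2: (1)·(-1)·(2) + (1)·(1)·(-1) + (1)·(-1)·(-1) = -2.

3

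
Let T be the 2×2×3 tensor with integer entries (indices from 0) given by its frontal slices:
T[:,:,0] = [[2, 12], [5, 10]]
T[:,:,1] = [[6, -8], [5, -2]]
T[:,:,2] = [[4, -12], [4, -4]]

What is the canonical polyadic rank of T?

3

Lower bound: the mode-3 unfolding of T (rows indexed by k, columns by (i,j) = (0,0), (0,1), (1,0), (1,1)) is [[2, 12, 5, 10], [6, -8, 5, -2], [4, -12, 4, -4]].
There the 3×3 minor on rows k ∈ {0, 1, 2}, columns (i,j) ∈ {(0,0), (0,1), (1,0)} is det [[2, 12, 5], [6, -8, 5], [4, -12, 4]] = -192 ≠ 0, so this unfolding has rank ≥ 3; CP rank is at least every unfolding rank, so rank(T) ≥ 3. (Flattening ranks never certify an upper bound on CP rank; for that we must actually write T with 3 rank-1 terms.)
Upper bound: T is a sum of 3 rank-1 terms, T = (1, 1) ⊗ (1, 1) ⊗ (8, 4, 4) + (2, 1) ⊗ (1, -2) ⊗ (-2, 2, 2) + (2, 1) ⊗ (1, 2) ⊗ (-1, -1, -2) (one valid choice — decompositions are not unique — normalised so each a, b is primitive with positive first nonzero entry; check it by expanding all entries), so rank(T) ≤ 3.
These bounds meet, so rank(T) = 3.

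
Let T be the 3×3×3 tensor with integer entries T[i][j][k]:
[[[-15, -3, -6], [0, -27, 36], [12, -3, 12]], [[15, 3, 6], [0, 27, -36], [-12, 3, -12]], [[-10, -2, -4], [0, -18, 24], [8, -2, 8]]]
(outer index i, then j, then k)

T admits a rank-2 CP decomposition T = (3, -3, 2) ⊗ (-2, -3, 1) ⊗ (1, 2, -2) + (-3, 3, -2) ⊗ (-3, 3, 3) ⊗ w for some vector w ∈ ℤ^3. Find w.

Subtract the known terms from T to get the rank-1 residual R = (-3, 3, -2) ⊗ (-3, 3, 3) ⊗ w, so R[i,j,k] = a[i]·b[j]·w[k]. Pick indices with nonzero a[0]·b[0] = (-3)·(-3) = 9. Only the fibre through (0,0,·) is needed: R[0,0,:] = T[0,0,:] − Σₗ aₗ[0]bₗ[0]cₗ = [-15, -3, -6] − (3)·(-2)·(1, 2, -2) = [-9, 9, -18]. Then w[k] = R[0,0,k] / 9 for each k, giving w = [-9, 9, -18] / 9 = (-1, 1, -2).

w = (-1, 1, -2)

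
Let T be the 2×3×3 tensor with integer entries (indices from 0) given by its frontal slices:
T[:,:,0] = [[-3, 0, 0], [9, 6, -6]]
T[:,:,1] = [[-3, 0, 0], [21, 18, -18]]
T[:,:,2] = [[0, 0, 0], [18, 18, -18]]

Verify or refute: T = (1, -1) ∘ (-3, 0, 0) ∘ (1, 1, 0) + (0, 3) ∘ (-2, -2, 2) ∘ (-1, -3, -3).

Reconstruct entrywise from the claimed factors. For example, T[1,1,1] = 18 and Σₗ aₗ[1]bₗ[1]cₗ[1] = (-1)·(0)·(1) + (3)·(-2)·(-3) = 18; checking all 18 entries, every one matches. The claim holds.

Yes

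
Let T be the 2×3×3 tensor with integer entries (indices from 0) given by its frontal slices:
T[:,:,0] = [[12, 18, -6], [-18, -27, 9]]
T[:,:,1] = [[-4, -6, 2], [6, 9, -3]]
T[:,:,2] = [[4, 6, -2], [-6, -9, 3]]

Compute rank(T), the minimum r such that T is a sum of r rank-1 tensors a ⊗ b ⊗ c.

1

Lower bound: T ≠ 0 (e.g. T[0,0,0] = 12), so rank(T) ≥ 1.
Upper bound: if T = a ⊗ b ⊗ c then every fibre of T is a multiple of the corresponding factor, so read the factors off the fibres through the nonzero entry T[0,0,0] = 12.
The mode-1 fibre T[:,0,0] = [12, -18] gives a = (2, -3) (primitive direction); the mode-2 fibre T[0,:,0] = [12, 18, -6] gives b = (2, 3, -1); then c[k] = T[0,0,k] / (a[0]·b[0]) = [12, -4, 4] / 4 = (3, -1, 1).
Expanding (2, -3) ⊗ (2, 3, -1) ⊗ (3, -1, 1) reproduces all 18 entries of T, so T = (2, -3) ⊗ (2, 3, -1) ⊗ (3, -1, 1) and rank(T) ≤ 1.
These bounds meet, so rank(T) = 1.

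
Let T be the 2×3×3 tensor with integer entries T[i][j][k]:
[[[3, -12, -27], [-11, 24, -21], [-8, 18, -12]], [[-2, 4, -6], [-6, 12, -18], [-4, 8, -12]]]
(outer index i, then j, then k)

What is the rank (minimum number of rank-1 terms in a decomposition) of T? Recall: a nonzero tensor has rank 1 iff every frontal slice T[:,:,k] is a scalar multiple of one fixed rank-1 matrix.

Lower bound: the mode-2 unfolding of T (rows indexed by j, columns by (i,k) = (0,0), (0,1), (0,2), (1,0), (1,1), (1,2)) is [[3, -12, -27, -2, 4, -6], [-11, 24, -21, -6, 12, -18], [-8, 18, -12, -4, 8, -12]].
There the 2×2 minor on rows j ∈ {0, 1}, columns (i,k) ∈ {(0,0), (0,1)} is det [[3, -12], [-11, 24]] = -60 ≠ 0, so this unfolding has rank ≥ 2; CP rank is at least every unfolding rank, so rank(T) ≥ 2. (Flattening ranks never certify an upper bound on CP rank; for that we must actually write T with 2 rank-1 terms.)
Upper bound — finding two terms. Write S_k = T[:,:,k] for the frontal slices: S₀ = [[3, -11, -8], [-2, -6, -4]], S₁ = [[-12, 24, 18], [4, 12, 8]], S₂ = [[-27, -21, -12], [-6, -18, -12]].
If T = a₁ ⊗ b₁ ⊗ c₁ + a₂ ⊗ b₂ ⊗ c₂ then each S_k = c₁[k]·a₁b₁ᵀ + c₂[k]·a₂b₂ᵀ. S₀ and S₁ are linearly independent, so a₁b₁ᵀ and a₂b₂ᵀ must span the same plane of matrices: they are the rank-1 matrices of the form x·S₀ + y·S₁.
The 2×2 minor of x·S₀ + y·S₁ on rows {0,1}, columns {0,1} is −40·x² + 200·xy − 240·y² = (-40)·(x − 3·y)(x − 2·y), vanishing at (x:y) = (3:1) and (2:1).
M₁ = 3·S₀ + S₁ = [[-3, -9, -6], [-2, -6, -4]] = −(3, 2)(1, 3, 2)ᵀ and M₂ = 2·S₀ + S₁ = [[-6, 2, 2], [0, 0, 0]] = (-2)·(1, 0)(3, -1, -1)ᵀ, so take a₁ = (3, 2), b₁ = (1, 3, 2), a₂ = (1, 0), b₂ = (3, -1, -1).
Each slice is an integer combination of E₁ = a₁b₁ᵀ and E₂ = a₂b₂ᵀ: S₀ = −E₁ + 2·E₂, S₁ = 2·E₁ − 6·E₂, S₂ = −3·E₁ − 6·E₂; reading off coefficients, c₁ = (-1, 2, -3) and c₂ = (2, -6, -6).
Hence T = (3, 2) ⊗ (1, 3, 2) ⊗ (-1, 2, -3) + (1, 0) ⊗ (3, -1, -1) ⊗ (2, -6, -6), so rank(T) ≤ 2.
These bounds meet, so rank(T) = 2.
Check entry T[0,0,0] = 3: (3)·(1)·(-1) + (1)·(3)·(2) = 3.

2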